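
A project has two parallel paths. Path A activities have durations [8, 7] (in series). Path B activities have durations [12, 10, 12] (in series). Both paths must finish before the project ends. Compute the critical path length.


Path A total = 8 + 7 = 15
Path B total = 12 + 10 + 12 = 34
Critical path = longest path = max(15, 34) = 34

34


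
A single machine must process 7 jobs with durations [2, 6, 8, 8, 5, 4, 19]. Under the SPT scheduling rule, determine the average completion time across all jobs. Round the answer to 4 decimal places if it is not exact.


Sort jobs by processing time (SPT order): [2, 4, 5, 6, 8, 8, 19]
Compute completion times sequentially:
  Job 1: processing = 2, completes at 2
  Job 2: processing = 4, completes at 6
  Job 3: processing = 5, completes at 11
  Job 4: processing = 6, completes at 17
  Job 5: processing = 8, completes at 25
  Job 6: processing = 8, completes at 33
  Job 7: processing = 19, completes at 52
Sum of completion times = 146
Average completion time = 146/7 = 20.8571

20.8571


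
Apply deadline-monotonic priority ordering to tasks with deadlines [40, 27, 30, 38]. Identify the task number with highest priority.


Sort tasks by relative deadline (ascending):
  Task 2: deadline = 27
  Task 3: deadline = 30
  Task 4: deadline = 38
  Task 1: deadline = 40
Priority order (highest first): [2, 3, 4, 1]
Highest priority task = 2

2


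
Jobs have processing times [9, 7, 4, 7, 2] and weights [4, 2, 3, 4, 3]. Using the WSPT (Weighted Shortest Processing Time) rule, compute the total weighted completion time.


Compute p/w ratios and sort ascending (WSPT): [(2, 3), (4, 3), (7, 4), (9, 4), (7, 2)]
Compute weighted completion times:
  Job (p=2,w=3): C=2, w*C=3*2=6
  Job (p=4,w=3): C=6, w*C=3*6=18
  Job (p=7,w=4): C=13, w*C=4*13=52
  Job (p=9,w=4): C=22, w*C=4*22=88
  Job (p=7,w=2): C=29, w*C=2*29=58
Total weighted completion time = 222

222


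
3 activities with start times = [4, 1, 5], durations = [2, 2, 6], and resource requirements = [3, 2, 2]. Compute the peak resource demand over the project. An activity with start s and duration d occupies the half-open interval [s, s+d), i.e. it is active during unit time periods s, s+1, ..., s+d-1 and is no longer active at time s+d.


Each activity i is active on [start_i, start_i + duration_i).
Compute total resource usage per time slot:
  t=0: active resources = [], total = 0
  t=1: active resources = [2], total = 2
  t=2: active resources = [2], total = 2
  t=3: active resources = [], total = 0
  t=4: active resources = [3], total = 3
  t=5: active resources = [3, 2], total = 5
  t=6: active resources = [2], total = 2
  t=7: active resources = [2], total = 2
  t=8: active resources = [2], total = 2
  t=9: active resources = [2], total = 2
  t=10: active resources = [2], total = 2
Peak resource demand = 5

5


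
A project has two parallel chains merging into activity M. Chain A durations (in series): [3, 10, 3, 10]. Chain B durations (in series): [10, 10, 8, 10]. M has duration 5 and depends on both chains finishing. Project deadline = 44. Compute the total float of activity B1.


Forward pass: ES(B1) = sum of predecessors on chain B = 0
EF = ES + duration = 0 + 10 = 10
Backward pass: LF(M) = deadline = 44; LS(M) = 44 - 5 = 39
LF(B1) = LS(M) - sum(successors on chain B) = 39 - 28 = 11
LS = LF - duration = 11 - 10 = 1
Total float = LS - ES = 1 - 0 = 1

1


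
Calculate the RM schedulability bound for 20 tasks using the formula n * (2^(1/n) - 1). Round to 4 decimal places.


Compute 2^(1/20) = 1.0352649238
Subtract 1: 1.0352649238 - 1 = 0.0352649238
Multiply by n: 20 * 0.0352649238 = 0.7052984760
Round to 4 dp: 0.7053

0.7053


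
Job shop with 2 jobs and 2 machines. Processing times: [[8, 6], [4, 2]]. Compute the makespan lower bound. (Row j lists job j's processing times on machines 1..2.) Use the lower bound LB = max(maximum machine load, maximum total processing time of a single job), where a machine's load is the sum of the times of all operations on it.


Machine loads:
  Machine 1: 8 + 4 = 12
  Machine 2: 6 + 2 = 8
Max machine load = 12
Job totals:
  Job 1: 14
  Job 2: 6
Max job total = 14
Lower bound = max(12, 14) = 14

14


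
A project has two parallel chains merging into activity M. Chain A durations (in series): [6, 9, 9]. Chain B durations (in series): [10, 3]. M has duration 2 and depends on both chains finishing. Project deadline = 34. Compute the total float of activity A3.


Forward pass: ES(A3) = sum of predecessors on chain A = 15
EF = ES + duration = 15 + 9 = 24
Backward pass: LF(M) = deadline = 34; LS(M) = 34 - 2 = 32
LF(A3) = LS(M) - sum(successors on chain A) = 32 - 0 = 32
LS = LF - duration = 32 - 9 = 23
Total float = LS - ES = 23 - 15 = 8

8


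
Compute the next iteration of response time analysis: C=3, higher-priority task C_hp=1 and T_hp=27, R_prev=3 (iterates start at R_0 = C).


R_next = C + ceil(R_prev / T_hp) * C_hp
ceil(3 / 27) = ceil(0.1111) = 1
Interference = 1 * 1 = 1
R_next = 3 + 1 = 4

4


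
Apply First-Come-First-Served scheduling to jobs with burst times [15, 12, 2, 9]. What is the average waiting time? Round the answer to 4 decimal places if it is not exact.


FCFS order (as given): [15, 12, 2, 9]
Waiting times:
  Job 1: wait = 0
  Job 2: wait = 15
  Job 3: wait = 27
  Job 4: wait = 29
Sum of waiting times = 71
Average waiting time = 71/4 = 17.75

17.75


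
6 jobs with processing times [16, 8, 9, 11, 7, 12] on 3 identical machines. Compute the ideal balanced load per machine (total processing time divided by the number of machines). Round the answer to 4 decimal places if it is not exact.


Total processing time = 16 + 8 + 9 + 11 + 7 + 12 = 63
Number of machines = 3
Ideal balanced load = 63 / 3 = 21.0

21.0


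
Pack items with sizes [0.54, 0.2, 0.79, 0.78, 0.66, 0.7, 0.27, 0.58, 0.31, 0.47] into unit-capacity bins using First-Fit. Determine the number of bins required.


Place items sequentially using First-Fit:
  Item 0.54 -> new Bin 1
  Item 0.2 -> Bin 1 (now 0.74)
  Item 0.79 -> new Bin 2
  Item 0.78 -> new Bin 3
  Item 0.66 -> new Bin 4
  Item 0.7 -> new Bin 5
  Item 0.27 -> Bin 4 (now 0.93)
  Item 0.58 -> new Bin 6
  Item 0.31 -> Bin 6 (now 0.89)
  Item 0.47 -> new Bin 7
Total bins used = 7

7


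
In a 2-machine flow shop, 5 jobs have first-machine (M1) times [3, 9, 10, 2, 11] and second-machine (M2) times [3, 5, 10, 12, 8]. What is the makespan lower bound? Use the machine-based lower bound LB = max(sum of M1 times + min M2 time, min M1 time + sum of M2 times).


LB1 = sum(M1 times) + min(M2 times) = 35 + 3 = 38
LB2 = min(M1 times) + sum(M2 times) = 2 + 38 = 40
Lower bound = max(LB1, LB2) = max(38, 40) = 40

40


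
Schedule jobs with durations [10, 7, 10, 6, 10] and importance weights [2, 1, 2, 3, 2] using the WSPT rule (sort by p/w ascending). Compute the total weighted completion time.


Compute p/w ratios and sort ascending (WSPT): [(6, 3), (10, 2), (10, 2), (10, 2), (7, 1)]
Compute weighted completion times:
  Job (p=6,w=3): C=6, w*C=3*6=18
  Job (p=10,w=2): C=16, w*C=2*16=32
  Job (p=10,w=2): C=26, w*C=2*26=52
  Job (p=10,w=2): C=36, w*C=2*36=72
  Job (p=7,w=1): C=43, w*C=1*43=43
Total weighted completion time = 217

217


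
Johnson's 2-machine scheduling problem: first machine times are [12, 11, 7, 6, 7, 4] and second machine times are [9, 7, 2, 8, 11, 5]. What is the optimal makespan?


Apply Johnson's rule:
  Group 1 (a <= b): [(6, 4, 5), (4, 6, 8), (5, 7, 11)]
  Group 2 (a > b): [(1, 12, 9), (2, 11, 7), (3, 7, 2)]
Optimal job order: [6, 4, 5, 1, 2, 3]
Schedule:
  Job 6: M1 done at 4, M2 done at 9
  Job 4: M1 done at 10, M2 done at 18
  Job 5: M1 done at 17, M2 done at 29
  Job 1: M1 done at 29, M2 done at 38
  Job 2: M1 done at 40, M2 done at 47
  Job 3: M1 done at 47, M2 done at 49
Makespan = 49

49


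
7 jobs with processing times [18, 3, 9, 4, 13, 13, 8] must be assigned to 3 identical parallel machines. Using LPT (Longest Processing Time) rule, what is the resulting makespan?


Sort jobs in decreasing order (LPT): [18, 13, 13, 9, 8, 4, 3]
Assign each job to the least loaded machine:
  Machine 1: jobs [18, 4], load = 22
  Machine 2: jobs [13, 9], load = 22
  Machine 3: jobs [13, 8, 3], load = 24
Makespan = max load = 24

24


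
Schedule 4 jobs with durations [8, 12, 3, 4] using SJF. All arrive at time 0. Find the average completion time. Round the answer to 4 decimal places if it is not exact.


SJF order (ascending): [3, 4, 8, 12]
Completion times:
  Job 1: burst=3, C=3
  Job 2: burst=4, C=7
  Job 3: burst=8, C=15
  Job 4: burst=12, C=27
Average completion = 52/4 = 13.0

13.0


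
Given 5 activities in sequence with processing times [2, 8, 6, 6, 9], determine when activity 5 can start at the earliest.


Activity 5 starts after activities 1 through 4 complete.
Predecessor durations: [2, 8, 6, 6]
ES = 2 + 8 + 6 + 6 = 22

22


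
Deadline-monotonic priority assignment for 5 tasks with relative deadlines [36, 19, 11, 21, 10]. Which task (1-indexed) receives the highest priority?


Sort tasks by relative deadline (ascending):
  Task 5: deadline = 10
  Task 3: deadline = 11
  Task 2: deadline = 19
  Task 4: deadline = 21
  Task 1: deadline = 36
Priority order (highest first): [5, 3, 2, 4, 1]
Highest priority task = 5

5


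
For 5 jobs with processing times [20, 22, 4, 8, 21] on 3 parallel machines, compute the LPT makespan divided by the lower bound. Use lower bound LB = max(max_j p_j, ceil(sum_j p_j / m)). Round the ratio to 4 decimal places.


LPT order: [22, 21, 20, 8, 4]
Machine loads after assignment: [22, 25, 28]
LPT makespan = 28
Lower bound = max(max_job, ceil(total/3)) = max(22, 25) = 25
Ratio = 28 / 25 = 1.12

1.12


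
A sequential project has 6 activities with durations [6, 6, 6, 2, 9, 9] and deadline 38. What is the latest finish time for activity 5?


LF(activity 5) = deadline - sum of successor durations
Successors: activities 6 through 6 with durations [9]
Sum of successor durations = 9
LF = 38 - 9 = 29

29


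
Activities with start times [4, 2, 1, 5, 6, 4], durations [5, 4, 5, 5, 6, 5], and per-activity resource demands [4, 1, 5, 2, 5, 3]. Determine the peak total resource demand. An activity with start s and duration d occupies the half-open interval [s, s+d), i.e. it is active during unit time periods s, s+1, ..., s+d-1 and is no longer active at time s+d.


Each activity i is active on [start_i, start_i + duration_i).
Compute total resource usage per time slot:
  t=0: active resources = [], total = 0
  t=1: active resources = [5], total = 5
  t=2: active resources = [1, 5], total = 6
  t=3: active resources = [1, 5], total = 6
  t=4: active resources = [4, 1, 5, 3], total = 13
  t=5: active resources = [4, 1, 5, 2, 3], total = 15
  t=6: active resources = [4, 2, 5, 3], total = 14
  t=7: active resources = [4, 2, 5, 3], total = 14
  t=8: active resources = [4, 2, 5, 3], total = 14
  t=9: active resources = [2, 5], total = 7
  t=10: active resources = [5], total = 5
  t=11: active resources = [5], total = 5
Peak resource demand = 15

15


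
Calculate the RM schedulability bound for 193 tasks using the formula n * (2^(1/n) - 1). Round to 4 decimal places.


Compute 2^(1/193) = 1.0035978931
Subtract 1: 1.0035978931 - 1 = 0.0035978931
Multiply by n: 193 * 0.0035978931 = 0.6943933683
Round to 4 dp: 0.6944

0.6944


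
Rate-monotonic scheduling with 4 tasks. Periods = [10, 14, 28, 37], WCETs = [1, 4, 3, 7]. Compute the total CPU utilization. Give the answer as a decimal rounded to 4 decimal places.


Compute individual utilizations (exact fractions):
  Task 1: C/T = 1/10 (approx. 0.1)
  Task 2: C/T = 4/14 = 2/7 (approx. 0.2857)
  Task 3: C/T = 3/28 (approx. 0.1071)
  Task 4: C/T = 7/37 (approx. 0.1892)
Total utilization U = 1/10 + 2/7 + 3/28 + 7/37 = 3533/5180
Rounded to 4 decimal places: U = 0.6820
RM (Liu & Layland) bound for 4 tasks = 0.756828; compare with U = 3533/5180 (approx. 0.682046)
U <= bound, so schedulable by RM sufficient condition.

0.6820


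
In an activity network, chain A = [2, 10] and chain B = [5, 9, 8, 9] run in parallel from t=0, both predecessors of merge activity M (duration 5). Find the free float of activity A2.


ES(A2) = sum of predecessors on chain A = 2
EF(A2) = ES + duration = 2 + 10 = 12
Successor of A2 is M. ES(M) = max(sum(A), sum(B)) = max(12, 31) = 31
Free float = ES(successor) - EF(current) = 31 - 12 = 19

19


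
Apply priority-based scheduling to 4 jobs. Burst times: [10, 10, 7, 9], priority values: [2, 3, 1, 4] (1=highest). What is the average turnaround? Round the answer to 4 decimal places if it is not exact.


Sort by priority (ascending = highest first):
Order: [(1, 7), (2, 10), (3, 10), (4, 9)]
Completion times:
  Priority 1, burst=7, C=7
  Priority 2, burst=10, C=17
  Priority 3, burst=10, C=27
  Priority 4, burst=9, C=36
Average turnaround = 87/4 = 21.75

21.75


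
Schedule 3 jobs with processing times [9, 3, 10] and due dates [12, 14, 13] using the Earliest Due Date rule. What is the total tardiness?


Sort by due date (EDD order): [(9, 12), (10, 13), (3, 14)]
Compute completion times and tardiness:
  Job 1: p=9, d=12, C=9, tardiness=max(0,9-12)=0
  Job 2: p=10, d=13, C=19, tardiness=max(0,19-13)=6
  Job 3: p=3, d=14, C=22, tardiness=max(0,22-14)=8
Total tardiness = 14

14


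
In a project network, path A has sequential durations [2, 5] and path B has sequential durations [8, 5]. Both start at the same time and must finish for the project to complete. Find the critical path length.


Path A total = 2 + 5 = 7
Path B total = 8 + 5 = 13
Critical path = longest path = max(7, 13) = 13

13


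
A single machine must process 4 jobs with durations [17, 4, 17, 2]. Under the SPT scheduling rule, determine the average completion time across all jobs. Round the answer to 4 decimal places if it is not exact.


Sort jobs by processing time (SPT order): [2, 4, 17, 17]
Compute completion times sequentially:
  Job 1: processing = 2, completes at 2
  Job 2: processing = 4, completes at 6
  Job 3: processing = 17, completes at 23
  Job 4: processing = 17, completes at 40
Sum of completion times = 71
Average completion time = 71/4 = 17.75

17.75


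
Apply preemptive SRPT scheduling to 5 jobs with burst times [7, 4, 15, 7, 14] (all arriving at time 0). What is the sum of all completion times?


Since all jobs arrive at t=0, SRPT equals SPT ordering.
SPT order: [4, 7, 7, 14, 15]
Completion times:
  Job 1: p=4, C=4
  Job 2: p=7, C=11
  Job 3: p=7, C=18
  Job 4: p=14, C=32
  Job 5: p=15, C=47
Total completion time = 4 + 11 + 18 + 32 + 47 = 112

112


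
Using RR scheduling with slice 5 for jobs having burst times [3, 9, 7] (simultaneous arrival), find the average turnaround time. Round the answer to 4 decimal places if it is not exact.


Time quantum = 5
Execution trace:
  J1 runs 3 units, time = 3
  J2 runs 5 units, time = 8
  J3 runs 5 units, time = 13
  J2 runs 4 units, time = 17
  J3 runs 2 units, time = 19
Finish times: [3, 17, 19]
Average turnaround = 39/3 = 13.0

13.0


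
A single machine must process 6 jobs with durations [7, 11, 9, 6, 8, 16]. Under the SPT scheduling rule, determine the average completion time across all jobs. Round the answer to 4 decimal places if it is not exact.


Sort jobs by processing time (SPT order): [6, 7, 8, 9, 11, 16]
Compute completion times sequentially:
  Job 1: processing = 6, completes at 6
  Job 2: processing = 7, completes at 13
  Job 3: processing = 8, completes at 21
  Job 4: processing = 9, completes at 30
  Job 5: processing = 11, completes at 41
  Job 6: processing = 16, completes at 57
Sum of completion times = 168
Average completion time = 168/6 = 28.0

28.0


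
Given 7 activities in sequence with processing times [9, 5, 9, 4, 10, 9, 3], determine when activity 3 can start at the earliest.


Activity 3 starts after activities 1 through 2 complete.
Predecessor durations: [9, 5]
ES = 9 + 5 = 14

14


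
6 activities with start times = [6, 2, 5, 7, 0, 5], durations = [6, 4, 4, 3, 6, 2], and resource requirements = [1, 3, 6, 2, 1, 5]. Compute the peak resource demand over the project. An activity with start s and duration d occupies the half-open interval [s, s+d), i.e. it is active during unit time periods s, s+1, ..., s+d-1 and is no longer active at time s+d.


Each activity i is active on [start_i, start_i + duration_i).
Compute total resource usage per time slot:
  t=0: active resources = [1], total = 1
  t=1: active resources = [1], total = 1
  t=2: active resources = [3, 1], total = 4
  t=3: active resources = [3, 1], total = 4
  t=4: active resources = [3, 1], total = 4
  t=5: active resources = [3, 6, 1, 5], total = 15
  t=6: active resources = [1, 6, 5], total = 12
  t=7: active resources = [1, 6, 2], total = 9
  t=8: active resources = [1, 6, 2], total = 9
  t=9: active resources = [1, 2], total = 3
  t=10: active resources = [1], total = 1
  t=11: active resources = [1], total = 1
Peak resource demand = 15

15


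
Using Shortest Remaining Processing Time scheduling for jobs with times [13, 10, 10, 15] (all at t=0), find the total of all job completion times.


Since all jobs arrive at t=0, SRPT equals SPT ordering.
SPT order: [10, 10, 13, 15]
Completion times:
  Job 1: p=10, C=10
  Job 2: p=10, C=20
  Job 3: p=13, C=33
  Job 4: p=15, C=48
Total completion time = 10 + 20 + 33 + 48 = 111

111


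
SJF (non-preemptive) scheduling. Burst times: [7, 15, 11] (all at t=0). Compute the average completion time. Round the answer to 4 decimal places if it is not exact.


SJF order (ascending): [7, 11, 15]
Completion times:
  Job 1: burst=7, C=7
  Job 2: burst=11, C=18
  Job 3: burst=15, C=33
Average completion = 58/3 = 19.3333

19.3333


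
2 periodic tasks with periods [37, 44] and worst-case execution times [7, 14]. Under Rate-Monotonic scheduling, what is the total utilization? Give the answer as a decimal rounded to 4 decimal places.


Compute individual utilizations (exact fractions):
  Task 1: C/T = 7/37 (approx. 0.1892)
  Task 2: C/T = 14/44 = 7/22 (approx. 0.3182)
Total utilization U = 7/37 + 7/22 = 413/814
Rounded to 4 decimal places: U = 0.5074
RM (Liu & Layland) bound for 2 tasks = 0.828427; compare with U = 413/814 (approx. 0.507371)
U <= bound, so schedulable by RM sufficient condition.

0.5074


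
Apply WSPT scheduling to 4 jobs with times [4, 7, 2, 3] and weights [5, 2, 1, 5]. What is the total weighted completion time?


Compute p/w ratios and sort ascending (WSPT): [(3, 5), (4, 5), (2, 1), (7, 2)]
Compute weighted completion times:
  Job (p=3,w=5): C=3, w*C=5*3=15
  Job (p=4,w=5): C=7, w*C=5*7=35
  Job (p=2,w=1): C=9, w*C=1*9=9
  Job (p=7,w=2): C=16, w*C=2*16=32
Total weighted completion time = 91

91


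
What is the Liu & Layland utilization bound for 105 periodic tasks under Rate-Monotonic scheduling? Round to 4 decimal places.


Compute 2^(1/105) = 1.0066232390
Subtract 1: 1.0066232390 - 1 = 0.0066232390
Multiply by n: 105 * 0.0066232390 = 0.6954400950
Round to 4 dp: 0.6954

0.6954


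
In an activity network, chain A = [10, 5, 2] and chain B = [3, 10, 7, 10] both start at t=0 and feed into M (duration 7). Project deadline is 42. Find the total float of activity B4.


Forward pass: ES(B4) = sum of predecessors on chain B = 20
EF = ES + duration = 20 + 10 = 30
Backward pass: LF(M) = deadline = 42; LS(M) = 42 - 7 = 35
LF(B4) = LS(M) - sum(successors on chain B) = 35 - 0 = 35
LS = LF - duration = 35 - 10 = 25
Total float = LS - ES = 25 - 20 = 5

5


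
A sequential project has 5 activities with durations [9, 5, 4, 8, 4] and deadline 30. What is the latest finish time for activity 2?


LF(activity 2) = deadline - sum of successor durations
Successors: activities 3 through 5 with durations [4, 8, 4]
Sum of successor durations = 16
LF = 30 - 16 = 14

14


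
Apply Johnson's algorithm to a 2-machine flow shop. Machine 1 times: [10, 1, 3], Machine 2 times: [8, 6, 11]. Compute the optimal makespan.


Apply Johnson's rule:
  Group 1 (a <= b): [(2, 1, 6), (3, 3, 11)]
  Group 2 (a > b): [(1, 10, 8)]
Optimal job order: [2, 3, 1]
Schedule:
  Job 2: M1 done at 1, M2 done at 7
  Job 3: M1 done at 4, M2 done at 18
  Job 1: M1 done at 14, M2 done at 26
Makespan = 26

26


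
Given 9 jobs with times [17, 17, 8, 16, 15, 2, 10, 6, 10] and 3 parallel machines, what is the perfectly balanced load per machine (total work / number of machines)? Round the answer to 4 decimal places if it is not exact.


Total processing time = 17 + 17 + 8 + 16 + 15 + 2 + 10 + 6 + 10 = 101
Number of machines = 3
Ideal balanced load = 101 / 3 = 33.6667

33.6667


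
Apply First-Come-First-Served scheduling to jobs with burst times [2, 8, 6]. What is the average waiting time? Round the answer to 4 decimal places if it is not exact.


FCFS order (as given): [2, 8, 6]
Waiting times:
  Job 1: wait = 0
  Job 2: wait = 2
  Job 3: wait = 10
Sum of waiting times = 12
Average waiting time = 12/3 = 4.0

4.0


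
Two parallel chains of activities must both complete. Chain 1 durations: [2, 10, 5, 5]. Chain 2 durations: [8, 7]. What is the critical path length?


Path A total = 2 + 10 + 5 + 5 = 22
Path B total = 8 + 7 = 15
Critical path = longest path = max(22, 15) = 22

22


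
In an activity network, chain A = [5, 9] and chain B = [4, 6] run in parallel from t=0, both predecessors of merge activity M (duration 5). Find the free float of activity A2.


ES(A2) = sum of predecessors on chain A = 5
EF(A2) = ES + duration = 5 + 9 = 14
Successor of A2 is M. ES(M) = max(sum(A), sum(B)) = max(14, 10) = 14
Free float = ES(successor) - EF(current) = 14 - 14 = 0

0


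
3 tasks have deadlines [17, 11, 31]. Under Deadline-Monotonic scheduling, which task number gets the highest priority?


Sort tasks by relative deadline (ascending):
  Task 2: deadline = 11
  Task 1: deadline = 17
  Task 3: deadline = 31
Priority order (highest first): [2, 1, 3]
Highest priority task = 2

2


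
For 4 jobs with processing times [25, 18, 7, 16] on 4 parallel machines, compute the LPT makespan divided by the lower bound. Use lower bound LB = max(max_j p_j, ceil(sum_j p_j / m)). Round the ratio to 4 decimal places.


LPT order: [25, 18, 16, 7]
Machine loads after assignment: [25, 18, 16, 7]
LPT makespan = 25
Lower bound = max(max_job, ceil(total/4)) = max(25, 17) = 25
Ratio = 25 / 25 = 1.0

1.0


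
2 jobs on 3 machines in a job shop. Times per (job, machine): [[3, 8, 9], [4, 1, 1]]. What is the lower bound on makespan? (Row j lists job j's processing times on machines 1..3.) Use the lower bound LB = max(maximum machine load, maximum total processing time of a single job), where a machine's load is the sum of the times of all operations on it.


Machine loads:
  Machine 1: 3 + 4 = 7
  Machine 2: 8 + 1 = 9
  Machine 3: 9 + 1 = 10
Max machine load = 10
Job totals:
  Job 1: 20
  Job 2: 6
Max job total = 20
Lower bound = max(10, 20) = 20

20


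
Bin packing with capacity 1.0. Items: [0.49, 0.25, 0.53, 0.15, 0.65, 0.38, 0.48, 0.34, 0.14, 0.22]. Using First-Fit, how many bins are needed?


Place items sequentially using First-Fit:
  Item 0.49 -> new Bin 1
  Item 0.25 -> Bin 1 (now 0.74)
  Item 0.53 -> new Bin 2
  Item 0.15 -> Bin 1 (now 0.89)
  Item 0.65 -> new Bin 3
  Item 0.38 -> Bin 2 (now 0.91)
  Item 0.48 -> new Bin 4
  Item 0.34 -> Bin 3 (now 0.99)
  Item 0.14 -> Bin 4 (now 0.62)
  Item 0.22 -> Bin 4 (now 0.84)
Total bins used = 4

4


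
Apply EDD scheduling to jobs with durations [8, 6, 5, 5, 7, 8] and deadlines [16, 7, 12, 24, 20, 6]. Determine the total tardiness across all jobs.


Sort by due date (EDD order): [(8, 6), (6, 7), (5, 12), (8, 16), (7, 20), (5, 24)]
Compute completion times and tardiness:
  Job 1: p=8, d=6, C=8, tardiness=max(0,8-6)=2
  Job 2: p=6, d=7, C=14, tardiness=max(0,14-7)=7
  Job 3: p=5, d=12, C=19, tardiness=max(0,19-12)=7
  Job 4: p=8, d=16, C=27, tardiness=max(0,27-16)=11
  Job 5: p=7, d=20, C=34, tardiness=max(0,34-20)=14
  Job 6: p=5, d=24, C=39, tardiness=max(0,39-24)=15
Total tardiness = 56

56


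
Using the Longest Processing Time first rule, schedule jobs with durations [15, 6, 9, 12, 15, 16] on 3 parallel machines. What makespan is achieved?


Sort jobs in decreasing order (LPT): [16, 15, 15, 12, 9, 6]
Assign each job to the least loaded machine:
  Machine 1: jobs [16, 6], load = 22
  Machine 2: jobs [15, 12], load = 27
  Machine 3: jobs [15, 9], load = 24
Makespan = max load = 27

27


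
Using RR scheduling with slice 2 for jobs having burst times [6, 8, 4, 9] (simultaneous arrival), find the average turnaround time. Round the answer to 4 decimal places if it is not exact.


Time quantum = 2
Execution trace:
  J1 runs 2 units, time = 2
  J2 runs 2 units, time = 4
  J3 runs 2 units, time = 6
  J4 runs 2 units, time = 8
  J1 runs 2 units, time = 10
  J2 runs 2 units, time = 12
  J3 runs 2 units, time = 14
  J4 runs 2 units, time = 16
  J1 runs 2 units, time = 18
  J2 runs 2 units, time = 20
  J4 runs 2 units, time = 22
  J2 runs 2 units, time = 24
  J4 runs 2 units, time = 26
  J4 runs 1 units, time = 27
Finish times: [18, 24, 14, 27]
Average turnaround = 83/4 = 20.75

20.75


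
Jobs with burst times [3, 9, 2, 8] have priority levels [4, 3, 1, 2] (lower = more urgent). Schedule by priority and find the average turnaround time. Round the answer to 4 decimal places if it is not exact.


Sort by priority (ascending = highest first):
Order: [(1, 2), (2, 8), (3, 9), (4, 3)]
Completion times:
  Priority 1, burst=2, C=2
  Priority 2, burst=8, C=10
  Priority 3, burst=9, C=19
  Priority 4, burst=3, C=22
Average turnaround = 53/4 = 13.25

13.25


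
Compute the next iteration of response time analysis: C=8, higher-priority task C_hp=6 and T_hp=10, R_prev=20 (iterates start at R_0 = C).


R_next = C + ceil(R_prev / T_hp) * C_hp
ceil(20 / 10) = ceil(2.0) = 2
Interference = 2 * 6 = 12
R_next = 8 + 12 = 20
R_next = R_prev, so the iteration has converged (response time = 20).

20


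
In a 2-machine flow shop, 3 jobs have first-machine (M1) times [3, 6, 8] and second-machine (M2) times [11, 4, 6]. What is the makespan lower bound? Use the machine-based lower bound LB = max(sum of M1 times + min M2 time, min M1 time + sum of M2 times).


LB1 = sum(M1 times) + min(M2 times) = 17 + 4 = 21
LB2 = min(M1 times) + sum(M2 times) = 3 + 21 = 24
Lower bound = max(LB1, LB2) = max(21, 24) = 24

24


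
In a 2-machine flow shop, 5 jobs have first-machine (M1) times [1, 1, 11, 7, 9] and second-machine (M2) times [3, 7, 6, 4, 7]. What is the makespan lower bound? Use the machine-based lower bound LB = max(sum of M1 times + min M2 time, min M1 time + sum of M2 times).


LB1 = sum(M1 times) + min(M2 times) = 29 + 3 = 32
LB2 = min(M1 times) + sum(M2 times) = 1 + 27 = 28
Lower bound = max(LB1, LB2) = max(32, 28) = 32

32


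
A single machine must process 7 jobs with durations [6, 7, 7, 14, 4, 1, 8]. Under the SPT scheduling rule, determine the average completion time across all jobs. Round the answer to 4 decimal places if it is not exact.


Sort jobs by processing time (SPT order): [1, 4, 6, 7, 7, 8, 14]
Compute completion times sequentially:
  Job 1: processing = 1, completes at 1
  Job 2: processing = 4, completes at 5
  Job 3: processing = 6, completes at 11
  Job 4: processing = 7, completes at 18
  Job 5: processing = 7, completes at 25
  Job 6: processing = 8, completes at 33
  Job 7: processing = 14, completes at 47
Sum of completion times = 140
Average completion time = 140/7 = 20.0

20.0


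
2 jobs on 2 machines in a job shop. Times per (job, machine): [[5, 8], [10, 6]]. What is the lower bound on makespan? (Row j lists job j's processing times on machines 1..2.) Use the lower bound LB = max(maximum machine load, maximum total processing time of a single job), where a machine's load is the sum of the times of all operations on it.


Machine loads:
  Machine 1: 5 + 10 = 15
  Machine 2: 8 + 6 = 14
Max machine load = 15
Job totals:
  Job 1: 13
  Job 2: 16
Max job total = 16
Lower bound = max(15, 16) = 16

16


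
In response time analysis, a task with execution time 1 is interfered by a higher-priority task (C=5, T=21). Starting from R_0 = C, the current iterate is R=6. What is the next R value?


R_next = C + ceil(R_prev / T_hp) * C_hp
ceil(6 / 21) = ceil(0.2857) = 1
Interference = 1 * 5 = 5
R_next = 1 + 5 = 6
R_next = R_prev, so the iteration has converged (response time = 6).

6


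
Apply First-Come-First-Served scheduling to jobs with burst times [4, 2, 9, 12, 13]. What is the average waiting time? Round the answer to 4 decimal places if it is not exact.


FCFS order (as given): [4, 2, 9, 12, 13]
Waiting times:
  Job 1: wait = 0
  Job 2: wait = 4
  Job 3: wait = 6
  Job 4: wait = 15
  Job 5: wait = 27
Sum of waiting times = 52
Average waiting time = 52/5 = 10.4

10.4


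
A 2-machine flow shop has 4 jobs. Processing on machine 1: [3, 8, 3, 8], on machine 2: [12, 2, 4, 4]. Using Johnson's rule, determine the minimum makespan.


Apply Johnson's rule:
  Group 1 (a <= b): [(1, 3, 12), (3, 3, 4)]
  Group 2 (a > b): [(4, 8, 4), (2, 8, 2)]
Optimal job order: [1, 3, 4, 2]
Schedule:
  Job 1: M1 done at 3, M2 done at 15
  Job 3: M1 done at 6, M2 done at 19
  Job 4: M1 done at 14, M2 done at 23
  Job 2: M1 done at 22, M2 done at 25
Makespan = 25

25


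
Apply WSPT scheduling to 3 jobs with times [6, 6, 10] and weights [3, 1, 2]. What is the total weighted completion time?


Compute p/w ratios and sort ascending (WSPT): [(6, 3), (10, 2), (6, 1)]
Compute weighted completion times:
  Job (p=6,w=3): C=6, w*C=3*6=18
  Job (p=10,w=2): C=16, w*C=2*16=32
  Job (p=6,w=1): C=22, w*C=1*22=22
Total weighted completion time = 72

72


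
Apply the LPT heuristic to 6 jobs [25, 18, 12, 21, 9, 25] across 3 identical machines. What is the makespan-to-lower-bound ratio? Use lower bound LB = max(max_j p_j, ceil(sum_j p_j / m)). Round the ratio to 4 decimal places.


LPT order: [25, 25, 21, 18, 12, 9]
Machine loads after assignment: [37, 34, 39]
LPT makespan = 39
Lower bound = max(max_job, ceil(total/3)) = max(25, 37) = 37
Ratio = 39 / 37 = 1.0541

1.0541


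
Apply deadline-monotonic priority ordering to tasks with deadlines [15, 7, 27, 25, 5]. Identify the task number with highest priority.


Sort tasks by relative deadline (ascending):
  Task 5: deadline = 5
  Task 2: deadline = 7
  Task 1: deadline = 15
  Task 4: deadline = 25
  Task 3: deadline = 27
Priority order (highest first): [5, 2, 1, 4, 3]
Highest priority task = 5

5


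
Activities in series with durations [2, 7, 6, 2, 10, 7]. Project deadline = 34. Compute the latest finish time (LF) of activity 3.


LF(activity 3) = deadline - sum of successor durations
Successors: activities 4 through 6 with durations [2, 10, 7]
Sum of successor durations = 19
LF = 34 - 19 = 15

15


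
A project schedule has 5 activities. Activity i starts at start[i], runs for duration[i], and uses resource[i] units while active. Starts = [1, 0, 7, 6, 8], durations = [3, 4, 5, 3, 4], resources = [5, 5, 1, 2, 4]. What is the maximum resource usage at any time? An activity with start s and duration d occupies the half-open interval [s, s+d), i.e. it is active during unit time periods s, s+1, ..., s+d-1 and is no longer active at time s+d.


Each activity i is active on [start_i, start_i + duration_i).
Compute total resource usage per time slot:
  t=0: active resources = [5], total = 5
  t=1: active resources = [5, 5], total = 10
  t=2: active resources = [5, 5], total = 10
  t=3: active resources = [5, 5], total = 10
  t=4: active resources = [], total = 0
  t=5: active resources = [], total = 0
  t=6: active resources = [2], total = 2
  t=7: active resources = [1, 2], total = 3
  t=8: active resources = [1, 2, 4], total = 7
  t=9: active resources = [1, 4], total = 5
  t=10: active resources = [1, 4], total = 5
  t=11: active resources = [1, 4], total = 5
Peak resource demand = 10

10


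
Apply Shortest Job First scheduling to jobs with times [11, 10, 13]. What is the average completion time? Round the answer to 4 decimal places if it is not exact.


SJF order (ascending): [10, 11, 13]
Completion times:
  Job 1: burst=10, C=10
  Job 2: burst=11, C=21
  Job 3: burst=13, C=34
Average completion = 65/3 = 21.6667

21.6667


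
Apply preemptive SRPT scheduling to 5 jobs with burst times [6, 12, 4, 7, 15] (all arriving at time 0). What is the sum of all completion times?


Since all jobs arrive at t=0, SRPT equals SPT ordering.
SPT order: [4, 6, 7, 12, 15]
Completion times:
  Job 1: p=4, C=4
  Job 2: p=6, C=10
  Job 3: p=7, C=17
  Job 4: p=12, C=29
  Job 5: p=15, C=44
Total completion time = 4 + 10 + 17 + 29 + 44 = 104

104


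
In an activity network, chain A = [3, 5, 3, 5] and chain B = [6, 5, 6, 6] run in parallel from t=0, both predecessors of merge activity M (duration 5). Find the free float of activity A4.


ES(A4) = sum of predecessors on chain A = 11
EF(A4) = ES + duration = 11 + 5 = 16
Successor of A4 is M. ES(M) = max(sum(A), sum(B)) = max(16, 23) = 23
Free float = ES(successor) - EF(current) = 23 - 16 = 7

7


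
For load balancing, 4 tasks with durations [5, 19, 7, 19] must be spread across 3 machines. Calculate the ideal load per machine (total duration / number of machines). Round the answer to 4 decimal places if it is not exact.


Total processing time = 5 + 19 + 7 + 19 = 50
Number of machines = 3
Ideal balanced load = 50 / 3 = 16.6667

16.6667


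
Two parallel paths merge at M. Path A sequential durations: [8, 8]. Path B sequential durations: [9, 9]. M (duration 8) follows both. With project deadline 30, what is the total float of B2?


Forward pass: ES(B2) = sum of predecessors on chain B = 9
EF = ES + duration = 9 + 9 = 18
Backward pass: LF(M) = deadline = 30; LS(M) = 30 - 8 = 22
LF(B2) = LS(M) - sum(successors on chain B) = 22 - 0 = 22
LS = LF - duration = 22 - 9 = 13
Total float = LS - ES = 13 - 9 = 4

4


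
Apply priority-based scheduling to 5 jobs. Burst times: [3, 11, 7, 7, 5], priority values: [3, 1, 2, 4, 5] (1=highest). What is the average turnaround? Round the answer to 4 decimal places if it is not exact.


Sort by priority (ascending = highest first):
Order: [(1, 11), (2, 7), (3, 3), (4, 7), (5, 5)]
Completion times:
  Priority 1, burst=11, C=11
  Priority 2, burst=7, C=18
  Priority 3, burst=3, C=21
  Priority 4, burst=7, C=28
  Priority 5, burst=5, C=33
Average turnaround = 111/5 = 22.2

22.2


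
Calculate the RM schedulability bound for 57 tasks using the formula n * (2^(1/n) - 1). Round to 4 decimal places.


Compute 2^(1/57) = 1.0122347161
Subtract 1: 1.0122347161 - 1 = 0.0122347161
Multiply by n: 57 * 0.0122347161 = 0.6973788177
Round to 4 dp: 0.6974

0.6974


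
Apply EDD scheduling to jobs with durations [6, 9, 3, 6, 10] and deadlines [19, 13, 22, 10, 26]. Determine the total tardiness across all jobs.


Sort by due date (EDD order): [(6, 10), (9, 13), (6, 19), (3, 22), (10, 26)]
Compute completion times and tardiness:
  Job 1: p=6, d=10, C=6, tardiness=max(0,6-10)=0
  Job 2: p=9, d=13, C=15, tardiness=max(0,15-13)=2
  Job 3: p=6, d=19, C=21, tardiness=max(0,21-19)=2
  Job 4: p=3, d=22, C=24, tardiness=max(0,24-22)=2
  Job 5: p=10, d=26, C=34, tardiness=max(0,34-26)=8
Total tardiness = 14

14


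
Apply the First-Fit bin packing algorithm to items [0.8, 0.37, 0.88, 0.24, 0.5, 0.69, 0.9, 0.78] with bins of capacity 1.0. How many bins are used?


Place items sequentially using First-Fit:
  Item 0.8 -> new Bin 1
  Item 0.37 -> new Bin 2
  Item 0.88 -> new Bin 3
  Item 0.24 -> Bin 2 (now 0.61)
  Item 0.5 -> new Bin 4
  Item 0.69 -> new Bin 5
  Item 0.9 -> new Bin 6
  Item 0.78 -> new Bin 7
Total bins used = 7

7


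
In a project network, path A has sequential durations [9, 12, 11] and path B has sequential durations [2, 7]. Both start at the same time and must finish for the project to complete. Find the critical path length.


Path A total = 9 + 12 + 11 = 32
Path B total = 2 + 7 = 9
Critical path = longest path = max(32, 9) = 32

32


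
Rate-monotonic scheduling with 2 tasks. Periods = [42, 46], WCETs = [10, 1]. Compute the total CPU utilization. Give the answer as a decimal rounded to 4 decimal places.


Compute individual utilizations (exact fractions):
  Task 1: C/T = 10/42 = 5/21 (approx. 0.2381)
  Task 2: C/T = 1/46 (approx. 0.0217)
Total utilization U = 5/21 + 1/46 = 251/966
Rounded to 4 decimal places: U = 0.2598
RM (Liu & Layland) bound for 2 tasks = 0.828427; compare with U = 251/966 (approx. 0.259834)
U <= bound, so schedulable by RM sufficient condition.

0.2598


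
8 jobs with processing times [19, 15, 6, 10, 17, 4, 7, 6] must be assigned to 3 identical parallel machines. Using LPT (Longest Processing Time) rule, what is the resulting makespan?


Sort jobs in decreasing order (LPT): [19, 17, 15, 10, 7, 6, 6, 4]
Assign each job to the least loaded machine:
  Machine 1: jobs [19, 6, 4], load = 29
  Machine 2: jobs [17, 7, 6], load = 30
  Machine 3: jobs [15, 10], load = 25
Makespan = max load = 30

30


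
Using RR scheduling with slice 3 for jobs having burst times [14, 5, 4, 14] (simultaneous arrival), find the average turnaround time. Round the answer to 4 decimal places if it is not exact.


Time quantum = 3
Execution trace:
  J1 runs 3 units, time = 3
  J2 runs 3 units, time = 6
  J3 runs 3 units, time = 9
  J4 runs 3 units, time = 12
  J1 runs 3 units, time = 15
  J2 runs 2 units, time = 17
  J3 runs 1 units, time = 18
  J4 runs 3 units, time = 21
  J1 runs 3 units, time = 24
  J4 runs 3 units, time = 27
  J1 runs 3 units, time = 30
  J4 runs 3 units, time = 33
  J1 runs 2 units, time = 35
  J4 runs 2 units, time = 37
Finish times: [35, 17, 18, 37]
Average turnaround = 107/4 = 26.75

26.75


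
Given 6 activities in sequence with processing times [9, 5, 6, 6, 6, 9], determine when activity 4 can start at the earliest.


Activity 4 starts after activities 1 through 3 complete.
Predecessor durations: [9, 5, 6]
ES = 9 + 5 + 6 = 20

20


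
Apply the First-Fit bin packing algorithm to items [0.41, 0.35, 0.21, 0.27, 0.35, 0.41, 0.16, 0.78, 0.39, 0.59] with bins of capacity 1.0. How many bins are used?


Place items sequentially using First-Fit:
  Item 0.41 -> new Bin 1
  Item 0.35 -> Bin 1 (now 0.76)
  Item 0.21 -> Bin 1 (now 0.97)
  Item 0.27 -> new Bin 2
  Item 0.35 -> Bin 2 (now 0.62)
  Item 0.41 -> new Bin 3
  Item 0.16 -> Bin 2 (now 0.78)
  Item 0.78 -> new Bin 4
  Item 0.39 -> Bin 3 (now 0.8)
  Item 0.59 -> new Bin 5
Total bins used = 5

5


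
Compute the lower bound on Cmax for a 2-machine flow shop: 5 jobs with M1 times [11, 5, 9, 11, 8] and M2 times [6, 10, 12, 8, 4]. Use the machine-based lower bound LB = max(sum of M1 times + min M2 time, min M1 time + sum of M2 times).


LB1 = sum(M1 times) + min(M2 times) = 44 + 4 = 48
LB2 = min(M1 times) + sum(M2 times) = 5 + 40 = 45
Lower bound = max(LB1, LB2) = max(48, 45) = 48

48


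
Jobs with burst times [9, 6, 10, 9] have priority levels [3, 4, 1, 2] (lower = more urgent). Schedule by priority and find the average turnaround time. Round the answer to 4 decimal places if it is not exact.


Sort by priority (ascending = highest first):
Order: [(1, 10), (2, 9), (3, 9), (4, 6)]
Completion times:
  Priority 1, burst=10, C=10
  Priority 2, burst=9, C=19
  Priority 3, burst=9, C=28
  Priority 4, burst=6, C=34
Average turnaround = 91/4 = 22.75

22.75


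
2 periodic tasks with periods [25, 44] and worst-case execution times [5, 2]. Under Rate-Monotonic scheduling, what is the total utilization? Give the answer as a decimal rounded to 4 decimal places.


Compute individual utilizations (exact fractions):
  Task 1: C/T = 5/25 = 1/5 (approx. 0.2)
  Task 2: C/T = 2/44 = 1/22 (approx. 0.0455)
Total utilization U = 1/5 + 1/22 = 27/110
Rounded to 4 decimal places: U = 0.2455
RM (Liu & Layland) bound for 2 tasks = 0.828427; compare with U = 27/110 (approx. 0.245455)
U <= bound, so schedulable by RM sufficient condition.

0.2455


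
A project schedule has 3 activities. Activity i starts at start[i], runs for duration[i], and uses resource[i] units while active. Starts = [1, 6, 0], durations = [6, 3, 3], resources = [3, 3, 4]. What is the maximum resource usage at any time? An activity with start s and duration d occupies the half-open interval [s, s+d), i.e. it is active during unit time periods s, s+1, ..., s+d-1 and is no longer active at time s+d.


Each activity i is active on [start_i, start_i + duration_i).
Compute total resource usage per time slot:
  t=0: active resources = [4], total = 4
  t=1: active resources = [3, 4], total = 7
  t=2: active resources = [3, 4], total = 7
  t=3: active resources = [3], total = 3
  t=4: active resources = [3], total = 3
  t=5: active resources = [3], total = 3
  t=6: active resources = [3, 3], total = 6
  t=7: active resources = [3], total = 3
  t=8: active resources = [3], total = 3
Peak resource demand = 7

7
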